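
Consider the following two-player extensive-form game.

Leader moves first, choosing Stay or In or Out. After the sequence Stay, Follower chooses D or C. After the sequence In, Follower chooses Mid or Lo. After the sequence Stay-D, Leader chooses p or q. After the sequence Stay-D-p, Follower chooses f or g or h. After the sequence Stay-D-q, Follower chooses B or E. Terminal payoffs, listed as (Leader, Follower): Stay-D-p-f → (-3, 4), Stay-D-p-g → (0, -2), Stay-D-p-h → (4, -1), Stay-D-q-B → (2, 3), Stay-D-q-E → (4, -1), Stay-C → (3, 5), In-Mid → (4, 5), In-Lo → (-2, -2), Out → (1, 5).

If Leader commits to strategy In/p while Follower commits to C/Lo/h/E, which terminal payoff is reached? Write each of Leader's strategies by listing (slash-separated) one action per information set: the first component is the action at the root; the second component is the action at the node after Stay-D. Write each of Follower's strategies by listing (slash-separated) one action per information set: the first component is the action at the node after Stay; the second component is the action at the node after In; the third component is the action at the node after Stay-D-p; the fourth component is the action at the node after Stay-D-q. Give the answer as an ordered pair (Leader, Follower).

(-2, -2)

Trace the play path from the root:
  Leader plays In
  Follower plays Lo at [In]
→ terminal payoff (-2, -2).
(Leader's choice at the node after Stay-D is never reached on this path, so it doesn't affect the outcome.)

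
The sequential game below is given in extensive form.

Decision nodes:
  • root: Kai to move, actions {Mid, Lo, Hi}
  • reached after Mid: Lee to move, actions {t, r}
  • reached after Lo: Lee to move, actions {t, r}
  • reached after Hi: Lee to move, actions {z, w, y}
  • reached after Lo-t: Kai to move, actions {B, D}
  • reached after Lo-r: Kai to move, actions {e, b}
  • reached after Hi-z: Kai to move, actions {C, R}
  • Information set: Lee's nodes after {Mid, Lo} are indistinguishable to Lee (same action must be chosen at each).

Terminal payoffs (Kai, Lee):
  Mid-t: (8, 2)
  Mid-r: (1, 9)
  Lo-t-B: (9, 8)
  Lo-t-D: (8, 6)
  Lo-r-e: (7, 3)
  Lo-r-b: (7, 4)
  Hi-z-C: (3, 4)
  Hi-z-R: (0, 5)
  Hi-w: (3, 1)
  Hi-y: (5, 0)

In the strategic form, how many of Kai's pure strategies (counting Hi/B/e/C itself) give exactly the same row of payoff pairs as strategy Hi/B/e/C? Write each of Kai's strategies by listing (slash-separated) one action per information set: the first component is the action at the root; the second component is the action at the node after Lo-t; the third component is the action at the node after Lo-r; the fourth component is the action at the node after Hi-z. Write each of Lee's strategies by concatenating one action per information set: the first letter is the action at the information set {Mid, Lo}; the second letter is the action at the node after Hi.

Row for Hi/B/e/C (columns tz, tw, ty, rz, rw, ry): (3,4) (3,1) (5,0) (3,4) (3,1) (5,0).
Under Hi/B/e/C, Kai's choice at the node after Lo-t and at the node after Lo-r can never be reached regardless of what Lee does, so varying those choices leaves every outcome unchanged.
Holding the reachable choices fixed and varying the unreachable ones freely already gives 2 × 2 = 4 equivalent strategies.
No other strategy reproduces this row, so those 4 are the full class: Hi/B/e/C, Hi/B/b/C, Hi/D/e/C, Hi/D/b/C.

4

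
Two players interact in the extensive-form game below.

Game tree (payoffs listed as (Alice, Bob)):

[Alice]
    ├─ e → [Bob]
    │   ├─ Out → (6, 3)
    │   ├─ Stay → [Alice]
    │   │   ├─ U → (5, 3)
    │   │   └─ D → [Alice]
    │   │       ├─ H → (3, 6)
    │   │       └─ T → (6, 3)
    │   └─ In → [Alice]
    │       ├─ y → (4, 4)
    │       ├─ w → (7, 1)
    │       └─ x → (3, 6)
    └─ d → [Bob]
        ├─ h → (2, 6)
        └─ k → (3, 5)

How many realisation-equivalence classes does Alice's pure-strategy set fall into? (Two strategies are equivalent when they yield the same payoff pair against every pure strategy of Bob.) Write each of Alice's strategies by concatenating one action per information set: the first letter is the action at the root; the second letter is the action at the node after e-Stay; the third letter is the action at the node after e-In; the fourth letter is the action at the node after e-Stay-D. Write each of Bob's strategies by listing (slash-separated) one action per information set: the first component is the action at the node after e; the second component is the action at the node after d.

Alice has 24 pure strategies: eUyH, eUyT, eUwH, eUwT, eUxH, eUxT, eDyH, eDyT, eDwH, eDwT, eDxH, eDxT, dUyH, dUyT, dUwH, dUwT, dUxH, dUxT, dDyH, dDyT, dDwH, dDwT, dDxH, dDxT. Columns: Out/h, Out/k, Stay/h, Stay/k, In/h, In/k.
{eUyH, eUyT} → row (6,3) (6,3) (5,3) (5,3) (4,4) (4,4)
{eUwH, eUwT} → row (6,3) (6,3) (5,3) (5,3) (7,1) (7,1)
{eUxH, eUxT} → row (6,3) (6,3) (5,3) (5,3) (3,6) (3,6)
{eDyH} → row (6,3) (6,3) (3,6) (3,6) (4,4) (4,4)
{eDyT} → row (6,3) (6,3) (6,3) (6,3) (4,4) (4,4)
{eDwH} → row (6,3) (6,3) (3,6) (3,6) (7,1) (7,1)
{eDwT} → row (6,3) (6,3) (6,3) (6,3) (7,1) (7,1)
{eDxH} → row (6,3) (6,3) (3,6) (3,6) (3,6) (3,6)
{eDxT} → row (6,3) (6,3) (6,3) (6,3) (3,6) (3,6)
{dUyH, dUyT, dUwH, dUwT, dUxH, dUxT, dDyH, dDyT, dDwH, dDwT, dDxH, dDxT} → row (2,6) (3,5) (2,6) (3,5) (2,6) (3,5)
That's 10 distinct rows out of 24 strategies.

10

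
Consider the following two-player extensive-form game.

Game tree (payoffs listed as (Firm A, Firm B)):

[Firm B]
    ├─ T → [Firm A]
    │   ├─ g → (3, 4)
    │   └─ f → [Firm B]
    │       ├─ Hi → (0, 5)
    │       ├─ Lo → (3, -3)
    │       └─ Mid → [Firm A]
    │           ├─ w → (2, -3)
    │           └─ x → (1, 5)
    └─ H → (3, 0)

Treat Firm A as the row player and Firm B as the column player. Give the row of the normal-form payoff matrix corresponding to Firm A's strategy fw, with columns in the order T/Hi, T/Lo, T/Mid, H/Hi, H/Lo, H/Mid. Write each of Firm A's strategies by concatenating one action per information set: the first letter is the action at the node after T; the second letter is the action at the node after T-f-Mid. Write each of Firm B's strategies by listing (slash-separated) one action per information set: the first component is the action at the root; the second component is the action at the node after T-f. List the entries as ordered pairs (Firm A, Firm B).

vs T/Hi: Firm B plays T → Firm A plays f at [T] → Firm B plays Hi at [T-f] → (0, 5)
vs T/Lo: Firm B plays T → Firm A plays f at [T] → Firm B plays Lo at [T-f] → (3, -3)
vs T/Mid: Firm B plays T → Firm A plays f at [T] → Firm B plays Mid at [T-f] → Firm A plays w at [T-f-Mid] → (2, -3)
vs H/Hi: Firm B plays H → (3, 0)
vs H/Lo: Firm B plays H → (3, 0)
vs H/Mid: Firm B plays H → (3, 0)

(0,5) (3,-3) (2,-3) (3,0) (3,0) (3,0)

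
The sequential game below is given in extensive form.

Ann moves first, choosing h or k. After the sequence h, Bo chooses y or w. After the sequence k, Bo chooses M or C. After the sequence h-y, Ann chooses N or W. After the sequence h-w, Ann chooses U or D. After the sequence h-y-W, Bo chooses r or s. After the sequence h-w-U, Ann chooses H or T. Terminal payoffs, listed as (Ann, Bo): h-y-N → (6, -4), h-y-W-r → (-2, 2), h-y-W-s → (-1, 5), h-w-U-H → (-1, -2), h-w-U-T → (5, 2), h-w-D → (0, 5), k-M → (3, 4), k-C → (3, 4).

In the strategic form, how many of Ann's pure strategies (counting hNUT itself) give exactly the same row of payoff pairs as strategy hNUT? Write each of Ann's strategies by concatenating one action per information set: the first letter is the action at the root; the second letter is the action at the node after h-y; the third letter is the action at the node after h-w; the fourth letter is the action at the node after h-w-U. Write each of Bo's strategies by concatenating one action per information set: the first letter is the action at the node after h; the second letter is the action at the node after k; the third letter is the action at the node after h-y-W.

Row for hNUT (columns yMr, yMs, yCr, yCs, wMr, wMs, wCr, wCs): (6,-4) (6,-4) (6,-4) (6,-4) (5,2) (5,2) (5,2) (5,2).
Every one of Ann's information sets is on the play path for some reply by Bo when Ann follows hNUT.
Changing the action at any of them therefore changes at least one column, so only hNUT itself gives this row.

1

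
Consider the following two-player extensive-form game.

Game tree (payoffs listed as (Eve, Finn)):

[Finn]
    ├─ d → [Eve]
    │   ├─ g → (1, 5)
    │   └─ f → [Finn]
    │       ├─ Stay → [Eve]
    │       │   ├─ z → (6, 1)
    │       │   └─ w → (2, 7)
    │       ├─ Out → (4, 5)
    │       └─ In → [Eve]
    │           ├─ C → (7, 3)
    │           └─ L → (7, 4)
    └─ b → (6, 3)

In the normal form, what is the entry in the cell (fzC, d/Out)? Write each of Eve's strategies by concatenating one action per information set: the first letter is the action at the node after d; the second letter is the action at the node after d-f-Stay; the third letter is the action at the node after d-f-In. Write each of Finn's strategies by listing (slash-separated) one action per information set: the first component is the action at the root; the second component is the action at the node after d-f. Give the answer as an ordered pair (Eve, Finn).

Trace the play path from the root:
  Finn plays d
  Eve plays f at [d]
  Finn plays Out at [d-f]
→ terminal payoff (4, 5).
(Eve's choice at the node after d-f-Stay is never reached on this path, so it doesn't affect the outcome.)

(4, 5)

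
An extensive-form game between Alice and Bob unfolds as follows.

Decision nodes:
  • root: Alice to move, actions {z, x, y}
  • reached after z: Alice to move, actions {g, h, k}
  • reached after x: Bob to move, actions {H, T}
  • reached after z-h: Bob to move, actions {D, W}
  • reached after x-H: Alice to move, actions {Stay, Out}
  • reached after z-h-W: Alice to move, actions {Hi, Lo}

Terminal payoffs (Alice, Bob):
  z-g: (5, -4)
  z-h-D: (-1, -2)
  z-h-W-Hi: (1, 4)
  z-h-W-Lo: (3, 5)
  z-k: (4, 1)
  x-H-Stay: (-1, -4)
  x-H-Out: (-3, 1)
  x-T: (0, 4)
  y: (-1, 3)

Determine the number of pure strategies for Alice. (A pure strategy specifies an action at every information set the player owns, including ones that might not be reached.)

Alice owns the root with actions {z, x, y} — three choices.
Alice owns the node after z with actions {g, h, k} — three choices.
Alice owns the node after x-H with actions {Stay, Out} — two choices.
Alice owns the node after z-h-W with actions {Hi, Lo} — two choices.
A pure strategy fixes one action at each information set independently, so the count is the product 3 × 3 × 2 × 2 = 36.
(For reference, Bob has 4 pure strategies, giving a 36×4 normal-form matrix.)

36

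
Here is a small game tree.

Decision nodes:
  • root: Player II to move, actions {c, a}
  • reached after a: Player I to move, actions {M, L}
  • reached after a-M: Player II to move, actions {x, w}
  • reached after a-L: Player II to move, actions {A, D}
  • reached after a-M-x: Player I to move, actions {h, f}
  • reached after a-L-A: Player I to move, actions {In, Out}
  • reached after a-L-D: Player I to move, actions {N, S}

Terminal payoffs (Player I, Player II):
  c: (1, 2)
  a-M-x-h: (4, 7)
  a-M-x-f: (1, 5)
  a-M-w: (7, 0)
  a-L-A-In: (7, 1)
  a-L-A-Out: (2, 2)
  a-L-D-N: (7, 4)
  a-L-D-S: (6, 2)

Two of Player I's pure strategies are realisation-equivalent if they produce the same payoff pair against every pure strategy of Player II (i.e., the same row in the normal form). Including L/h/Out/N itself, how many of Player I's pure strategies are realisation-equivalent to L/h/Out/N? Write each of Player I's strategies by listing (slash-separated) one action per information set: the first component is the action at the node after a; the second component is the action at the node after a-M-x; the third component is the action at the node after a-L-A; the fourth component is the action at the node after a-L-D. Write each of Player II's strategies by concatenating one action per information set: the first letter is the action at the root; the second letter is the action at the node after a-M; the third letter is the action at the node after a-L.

Row for L/h/Out/N (columns cxA, cxD, cwA, cwD, axA, axD, awA, awD): (1,2) (1,2) (1,2) (1,2) (2,2) (7,4) (2,2) (7,4).
Under L/h/Out/N, Player I's choice at the node after a-M-x can never be reached regardless of what Player II does, so varying those choices leaves every outcome unchanged.
Holding the reachable choices fixed and varying the unreachable one freely already gives 2 equivalent strategies.
No other strategy reproduces this row, so those 2 are the full class: L/h/Out/N, L/f/Out/N.

2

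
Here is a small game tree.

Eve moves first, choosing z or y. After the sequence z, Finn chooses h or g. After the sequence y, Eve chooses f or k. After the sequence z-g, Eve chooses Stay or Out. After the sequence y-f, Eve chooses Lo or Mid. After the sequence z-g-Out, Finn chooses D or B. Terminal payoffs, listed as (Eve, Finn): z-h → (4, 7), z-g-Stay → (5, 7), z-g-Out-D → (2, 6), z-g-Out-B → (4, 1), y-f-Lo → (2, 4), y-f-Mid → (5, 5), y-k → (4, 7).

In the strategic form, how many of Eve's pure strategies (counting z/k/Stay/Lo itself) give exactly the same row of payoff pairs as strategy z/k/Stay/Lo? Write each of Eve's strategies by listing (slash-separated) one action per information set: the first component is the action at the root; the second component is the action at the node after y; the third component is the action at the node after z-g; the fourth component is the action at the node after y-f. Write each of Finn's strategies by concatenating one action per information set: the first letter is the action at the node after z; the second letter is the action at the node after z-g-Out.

4

Row for z/k/Stay/Lo (columns hD, hB, gD, gB): (4,7) (4,7) (5,7) (5,7).
Under z/k/Stay/Lo, Eve's choice at the node after y and at the node after y-f can never be reached regardless of what Finn does, so varying those choices leaves every outcome unchanged.
Holding the reachable choices fixed and varying the unreachable ones freely already gives 2 × 2 = 4 equivalent strategies.
No other strategy reproduces this row, so those 4 are the full class: z/f/Stay/Lo, z/f/Stay/Mid, z/k/Stay/Lo, z/k/Stay/Mid.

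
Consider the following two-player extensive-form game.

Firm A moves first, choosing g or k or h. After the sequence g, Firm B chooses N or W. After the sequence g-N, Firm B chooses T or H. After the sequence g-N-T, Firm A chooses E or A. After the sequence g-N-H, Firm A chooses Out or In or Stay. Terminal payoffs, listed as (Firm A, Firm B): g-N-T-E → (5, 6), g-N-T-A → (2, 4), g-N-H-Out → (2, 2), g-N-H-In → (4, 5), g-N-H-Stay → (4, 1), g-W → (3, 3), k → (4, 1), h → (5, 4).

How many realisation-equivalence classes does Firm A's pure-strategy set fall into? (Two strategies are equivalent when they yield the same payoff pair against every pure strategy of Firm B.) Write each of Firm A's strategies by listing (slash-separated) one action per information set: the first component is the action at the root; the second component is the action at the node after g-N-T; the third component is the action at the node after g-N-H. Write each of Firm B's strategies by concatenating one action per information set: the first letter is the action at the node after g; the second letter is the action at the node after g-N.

Firm A has 18 pure strategies: g/E/Out, g/E/In, g/E/Stay, g/A/Out, g/A/In, g/A/Stay, k/E/Out, k/E/In, k/E/Stay, k/A/Out, k/A/In, k/A/Stay, h/E/Out, h/E/In, h/E/Stay, h/A/Out, h/A/In, h/A/Stay. Columns: NT, NH, WT, WH.
{g/E/Out} → row (5,6) (2,2) (3,3) (3,3)
{g/E/In} → row (5,6) (4,5) (3,3) (3,3)
{g/E/Stay} → row (5,6) (4,1) (3,3) (3,3)
{g/A/Out} → row (2,4) (2,2) (3,3) (3,3)
{g/A/In} → row (2,4) (4,5) (3,3) (3,3)
{g/A/Stay} → row (2,4) (4,1) (3,3) (3,3)
{k/E/Out, k/E/In, k/E/Stay, k/A/Out, k/A/In, k/A/Stay} → row (4,1) (4,1) (4,1) (4,1)
{h/E/Out, h/E/In, h/E/Stay, h/A/Out, h/A/In, h/A/Stay} → row (5,4) (5,4) (5,4) (5,4)
That's 8 distinct rows out of 18 strategies.

8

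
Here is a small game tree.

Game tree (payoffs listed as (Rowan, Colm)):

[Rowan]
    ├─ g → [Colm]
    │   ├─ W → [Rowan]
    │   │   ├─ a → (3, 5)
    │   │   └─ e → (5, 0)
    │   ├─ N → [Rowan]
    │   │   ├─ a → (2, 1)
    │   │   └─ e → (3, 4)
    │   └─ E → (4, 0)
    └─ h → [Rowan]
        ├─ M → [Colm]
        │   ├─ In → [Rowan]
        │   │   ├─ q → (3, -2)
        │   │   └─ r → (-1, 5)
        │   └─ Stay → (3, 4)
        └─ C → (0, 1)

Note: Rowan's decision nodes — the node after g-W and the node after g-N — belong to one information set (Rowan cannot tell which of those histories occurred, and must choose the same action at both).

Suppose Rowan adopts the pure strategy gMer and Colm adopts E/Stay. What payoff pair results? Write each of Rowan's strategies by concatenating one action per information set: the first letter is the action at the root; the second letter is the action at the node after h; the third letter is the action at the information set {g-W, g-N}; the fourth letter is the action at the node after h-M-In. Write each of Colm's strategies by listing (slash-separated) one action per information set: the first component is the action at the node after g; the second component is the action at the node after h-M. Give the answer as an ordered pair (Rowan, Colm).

Trace the play path from the root:
  Rowan plays g
  Colm plays E at [g]
→ terminal payoff (4, 0).
(Rowan's choice at the node after h is never reached on this path, so it doesn't affect the outcome.)

(4, 0)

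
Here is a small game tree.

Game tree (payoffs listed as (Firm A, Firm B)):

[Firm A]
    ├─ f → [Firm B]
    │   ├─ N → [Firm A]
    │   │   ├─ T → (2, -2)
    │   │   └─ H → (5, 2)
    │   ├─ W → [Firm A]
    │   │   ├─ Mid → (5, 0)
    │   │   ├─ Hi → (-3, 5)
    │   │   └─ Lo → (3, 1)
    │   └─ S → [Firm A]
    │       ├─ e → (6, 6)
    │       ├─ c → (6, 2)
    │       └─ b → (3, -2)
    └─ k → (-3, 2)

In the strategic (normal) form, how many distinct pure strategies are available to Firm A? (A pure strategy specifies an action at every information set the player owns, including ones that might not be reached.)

36

Firm A owns the root with actions {f, k} — two choices.
Firm A owns the node after f-N with actions {T, H} — two choices.
Firm A owns the node after f-W with actions {Mid, Hi, Lo} — three choices.
Firm A owns the node after f-S with actions {e, c, b} — three choices.
A pure strategy fixes one action at each information set independently, so the count is the product 2 × 2 × 3 × 3 = 36.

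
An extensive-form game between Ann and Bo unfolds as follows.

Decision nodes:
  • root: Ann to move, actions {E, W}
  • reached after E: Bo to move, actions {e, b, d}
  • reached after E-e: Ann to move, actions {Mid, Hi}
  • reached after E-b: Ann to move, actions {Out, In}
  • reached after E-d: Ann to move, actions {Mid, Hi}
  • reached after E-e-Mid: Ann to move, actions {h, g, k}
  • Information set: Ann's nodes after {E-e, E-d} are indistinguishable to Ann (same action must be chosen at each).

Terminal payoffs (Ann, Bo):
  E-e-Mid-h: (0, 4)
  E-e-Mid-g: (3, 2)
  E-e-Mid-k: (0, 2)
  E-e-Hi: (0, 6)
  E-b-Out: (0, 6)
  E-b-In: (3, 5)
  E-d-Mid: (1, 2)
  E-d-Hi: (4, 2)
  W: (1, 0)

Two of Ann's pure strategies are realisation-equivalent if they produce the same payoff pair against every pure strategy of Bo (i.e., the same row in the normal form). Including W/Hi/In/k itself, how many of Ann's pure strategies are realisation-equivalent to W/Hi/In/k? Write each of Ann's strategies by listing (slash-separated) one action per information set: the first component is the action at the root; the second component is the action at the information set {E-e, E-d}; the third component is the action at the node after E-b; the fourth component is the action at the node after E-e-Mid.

Row for W/Hi/In/k (columns e, b, d): (1,0) (1,0) (1,0).
Under W/Hi/In/k, Ann's choice at the information set {E-e, E-d} and at the node after E-b and at the node after E-e-Mid can never be reached regardless of what Bo does, so varying those choices leaves every outcome unchanged.
Holding the reachable choices fixed and varying the unreachable ones freely already gives 2 × 2 × 3 = 12 equivalent strategies.
No other strategy reproduces this row, so those 12 are the full class: W/Mid/Out/h, W/Mid/Out/g, W/Mid/Out/k, W/Mid/In/h, W/Mid/In/g, W/Mid/In/k, W/Hi/Out/h, W/Hi/Out/g, W/Hi/Out/k, W/Hi/In/h, W/Hi/In/g, W/Hi/In/k.

12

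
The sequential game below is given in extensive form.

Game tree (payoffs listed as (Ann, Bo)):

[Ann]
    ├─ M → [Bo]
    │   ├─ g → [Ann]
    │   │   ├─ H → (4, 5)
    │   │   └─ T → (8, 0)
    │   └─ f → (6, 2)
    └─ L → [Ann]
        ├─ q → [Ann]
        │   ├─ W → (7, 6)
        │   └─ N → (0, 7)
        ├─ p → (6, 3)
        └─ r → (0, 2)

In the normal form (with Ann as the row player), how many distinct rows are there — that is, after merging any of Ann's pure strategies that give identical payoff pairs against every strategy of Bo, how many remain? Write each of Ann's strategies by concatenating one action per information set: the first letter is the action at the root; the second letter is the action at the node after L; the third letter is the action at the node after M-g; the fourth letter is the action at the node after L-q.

Ann has 24 pure strategies: MqHW, MqHN, MqTW, MqTN, MpHW, MpHN, MpTW, MpTN, MrHW, MrHN, MrTW, MrTN, LqHW, LqHN, LqTW, LqTN, LpHW, LpHN, LpTW, LpTN, LrHW, LrHN, LrTW, LrTN. Columns: g, f.
{MqHW, MqHN, MpHW, MpHN, MrHW, MrHN} → row (4,5) (6,2)
{MqTW, MqTN, MpTW, MpTN, MrTW, MrTN} → row (8,0) (6,2)
{LqHW, LqTW} → row (7,6) (7,6)
{LqHN, LqTN} → row (0,7) (0,7)
{LpHW, LpHN, LpTW, LpTN} → row (6,3) (6,3)
{LrHW, LrHN, LrTW, LrTN} → row (0,2) (0,2)
That's 6 distinct rows out of 24 strategies.

6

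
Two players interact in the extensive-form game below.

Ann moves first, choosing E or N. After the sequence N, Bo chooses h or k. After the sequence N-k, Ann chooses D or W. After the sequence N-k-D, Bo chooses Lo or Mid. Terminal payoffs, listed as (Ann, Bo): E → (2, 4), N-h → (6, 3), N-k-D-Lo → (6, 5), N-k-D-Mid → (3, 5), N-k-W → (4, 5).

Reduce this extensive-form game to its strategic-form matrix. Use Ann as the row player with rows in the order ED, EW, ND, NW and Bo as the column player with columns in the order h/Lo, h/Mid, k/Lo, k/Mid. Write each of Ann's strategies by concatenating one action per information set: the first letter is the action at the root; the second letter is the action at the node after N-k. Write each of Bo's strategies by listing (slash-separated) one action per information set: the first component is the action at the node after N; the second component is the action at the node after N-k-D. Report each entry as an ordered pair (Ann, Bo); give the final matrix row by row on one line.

ED: (2,4) (2,4) (2,4) (2,4) | EW: (2,4) (2,4) (2,4) (2,4) | ND: (6,3) (6,3) (6,5) (3,5) | NW: (6,3) (6,3) (4,5) (4,5)

         h/Lo    h/Mid     k/Lo    k/Mid
  ED    (2,4)    (2,4)    (2,4)    (2,4)
  EW    (2,4)    (2,4)    (2,4)    (2,4)
  ND    (6,3)    (6,3)    (6,5)    (3,5)
  NW    (6,3)    (6,3)    (4,5)    (4,5)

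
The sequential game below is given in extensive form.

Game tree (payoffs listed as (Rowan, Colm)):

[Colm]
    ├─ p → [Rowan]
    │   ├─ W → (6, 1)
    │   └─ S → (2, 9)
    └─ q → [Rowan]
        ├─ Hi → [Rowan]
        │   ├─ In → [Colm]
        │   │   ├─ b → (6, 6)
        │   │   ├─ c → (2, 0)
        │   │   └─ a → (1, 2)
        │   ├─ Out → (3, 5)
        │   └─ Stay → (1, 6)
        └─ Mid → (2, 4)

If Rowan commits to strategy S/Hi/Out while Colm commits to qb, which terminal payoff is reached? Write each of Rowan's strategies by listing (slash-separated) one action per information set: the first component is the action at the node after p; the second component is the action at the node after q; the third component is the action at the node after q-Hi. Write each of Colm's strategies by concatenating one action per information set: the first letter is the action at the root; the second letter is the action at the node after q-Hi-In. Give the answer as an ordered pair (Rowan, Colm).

(3, 5)

Trace the play path from the root:
  Colm plays q
  Rowan plays Hi at [q]
  Rowan plays Out at [q-Hi]
→ terminal payoff (3, 5).
(Rowan's choice at the node after p is never reached on this path, so it doesn't affect the outcome.)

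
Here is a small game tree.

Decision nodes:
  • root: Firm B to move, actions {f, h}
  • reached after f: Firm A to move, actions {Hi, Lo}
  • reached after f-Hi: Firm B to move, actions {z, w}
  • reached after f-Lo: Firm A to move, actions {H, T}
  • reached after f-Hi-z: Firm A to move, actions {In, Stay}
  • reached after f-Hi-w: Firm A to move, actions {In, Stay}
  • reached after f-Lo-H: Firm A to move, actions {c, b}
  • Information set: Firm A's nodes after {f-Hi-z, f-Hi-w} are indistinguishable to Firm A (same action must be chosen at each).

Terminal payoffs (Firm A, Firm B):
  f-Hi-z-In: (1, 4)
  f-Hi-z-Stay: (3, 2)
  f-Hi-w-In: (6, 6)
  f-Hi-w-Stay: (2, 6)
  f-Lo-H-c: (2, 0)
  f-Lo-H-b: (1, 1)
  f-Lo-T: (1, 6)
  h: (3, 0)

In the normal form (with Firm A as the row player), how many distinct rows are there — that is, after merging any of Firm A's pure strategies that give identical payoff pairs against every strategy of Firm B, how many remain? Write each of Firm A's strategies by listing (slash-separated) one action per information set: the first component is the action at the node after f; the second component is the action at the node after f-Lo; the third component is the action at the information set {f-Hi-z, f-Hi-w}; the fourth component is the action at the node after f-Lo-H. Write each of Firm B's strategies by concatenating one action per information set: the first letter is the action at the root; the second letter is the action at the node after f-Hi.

5

Firm A has 16 pure strategies: Hi/H/In/c, Hi/H/In/b, Hi/H/Stay/c, Hi/H/Stay/b, Hi/T/In/c, Hi/T/In/b, Hi/T/Stay/c, Hi/T/Stay/b, Lo/H/In/c, Lo/H/In/b, Lo/H/Stay/c, Lo/H/Stay/b, Lo/T/In/c, Lo/T/In/b, Lo/T/Stay/c, Lo/T/Stay/b. Columns: fz, fw, hz, hw.
{Hi/H/In/c, Hi/H/In/b, Hi/T/In/c, Hi/T/In/b} → row (1,4) (6,6) (3,0) (3,0)
{Hi/H/Stay/c, Hi/H/Stay/b, Hi/T/Stay/c, Hi/T/Stay/b} → row (3,2) (2,6) (3,0) (3,0)
{Lo/H/In/c, Lo/H/Stay/c} → row (2,0) (2,0) (3,0) (3,0)
{Lo/H/In/b, Lo/H/Stay/b} → row (1,1) (1,1) (3,0) (3,0)
{Lo/T/In/c, Lo/T/In/b, Lo/T/Stay/c, Lo/T/Stay/b} → row (1,6) (1,6) (3,0) (3,0)
That's 5 distinct rows out of 16 strategies.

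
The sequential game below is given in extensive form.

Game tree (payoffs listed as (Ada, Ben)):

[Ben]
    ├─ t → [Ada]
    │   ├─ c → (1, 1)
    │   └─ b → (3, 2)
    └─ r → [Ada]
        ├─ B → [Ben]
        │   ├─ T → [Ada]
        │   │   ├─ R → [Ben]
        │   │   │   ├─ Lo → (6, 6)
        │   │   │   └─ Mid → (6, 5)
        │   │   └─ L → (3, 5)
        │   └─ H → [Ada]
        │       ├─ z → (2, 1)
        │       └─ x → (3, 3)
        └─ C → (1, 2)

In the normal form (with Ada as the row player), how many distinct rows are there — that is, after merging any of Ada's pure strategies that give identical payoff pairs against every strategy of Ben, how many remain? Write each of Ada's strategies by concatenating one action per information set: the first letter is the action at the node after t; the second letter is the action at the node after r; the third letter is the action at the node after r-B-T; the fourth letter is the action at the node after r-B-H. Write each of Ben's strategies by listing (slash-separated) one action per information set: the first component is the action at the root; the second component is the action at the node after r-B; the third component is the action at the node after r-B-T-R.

10

Ada has 16 pure strategies: cBRz, cBRx, cBLz, cBLx, cCRz, cCRx, cCLz, cCLx, bBRz, bBRx, bBLz, bBLx, bCRz, bCRx, bCLz, bCLx. Columns: t/T/Lo, t/T/Mid, t/H/Lo, t/H/Mid, r/T/Lo, r/T/Mid, r/H/Lo, r/H/Mid.
{cBRz} → row (1,1) (1,1) (1,1) (1,1) (6,6) (6,5) (2,1) (2,1)
{cBRx} → row (1,1) (1,1) (1,1) (1,1) (6,6) (6,5) (3,3) (3,3)
{cBLz} → row (1,1) (1,1) (1,1) (1,1) (3,5) (3,5) (2,1) (2,1)
{cBLx} → row (1,1) (1,1) (1,1) (1,1) (3,5) (3,5) (3,3) (3,3)
{cCRz, cCRx, cCLz, cCLx} → row (1,1) (1,1) (1,1) (1,1) (1,2) (1,2) (1,2) (1,2)
{bBRz} → row (3,2) (3,2) (3,2) (3,2) (6,6) (6,5) (2,1) (2,1)
{bBRx} → row (3,2) (3,2) (3,2) (3,2) (6,6) (6,5) (3,3) (3,3)
{bBLz} → row (3,2) (3,2) (3,2) (3,2) (3,5) (3,5) (2,1) (2,1)
{bBLx} → row (3,2) (3,2) (3,2) (3,2) (3,5) (3,5) (3,3) (3,3)
{bCRz, bCRx, bCLz, bCLx} → row (3,2) (3,2) (3,2) (3,2) (1,2) (1,2) (1,2) (1,2)
That's 10 distinct rows out of 16 strategies.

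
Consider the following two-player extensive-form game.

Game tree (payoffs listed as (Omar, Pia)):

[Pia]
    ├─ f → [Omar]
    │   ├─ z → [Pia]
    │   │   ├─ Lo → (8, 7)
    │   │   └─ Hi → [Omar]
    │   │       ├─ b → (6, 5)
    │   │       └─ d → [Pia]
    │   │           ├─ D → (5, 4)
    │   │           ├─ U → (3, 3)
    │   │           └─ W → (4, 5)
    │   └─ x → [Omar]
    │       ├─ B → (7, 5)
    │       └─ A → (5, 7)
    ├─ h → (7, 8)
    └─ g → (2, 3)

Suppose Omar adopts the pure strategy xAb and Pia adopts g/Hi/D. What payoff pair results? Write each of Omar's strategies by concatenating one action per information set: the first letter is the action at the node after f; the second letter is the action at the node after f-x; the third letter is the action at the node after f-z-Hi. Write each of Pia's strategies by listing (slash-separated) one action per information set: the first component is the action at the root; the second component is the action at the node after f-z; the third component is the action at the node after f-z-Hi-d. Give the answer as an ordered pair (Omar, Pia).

(2, 3)

Trace the play path from the root:
  Pia plays g
→ terminal payoff (2, 3).
(Omar's choice at the node after f is never reached on this path, so it doesn't affect the outcome.)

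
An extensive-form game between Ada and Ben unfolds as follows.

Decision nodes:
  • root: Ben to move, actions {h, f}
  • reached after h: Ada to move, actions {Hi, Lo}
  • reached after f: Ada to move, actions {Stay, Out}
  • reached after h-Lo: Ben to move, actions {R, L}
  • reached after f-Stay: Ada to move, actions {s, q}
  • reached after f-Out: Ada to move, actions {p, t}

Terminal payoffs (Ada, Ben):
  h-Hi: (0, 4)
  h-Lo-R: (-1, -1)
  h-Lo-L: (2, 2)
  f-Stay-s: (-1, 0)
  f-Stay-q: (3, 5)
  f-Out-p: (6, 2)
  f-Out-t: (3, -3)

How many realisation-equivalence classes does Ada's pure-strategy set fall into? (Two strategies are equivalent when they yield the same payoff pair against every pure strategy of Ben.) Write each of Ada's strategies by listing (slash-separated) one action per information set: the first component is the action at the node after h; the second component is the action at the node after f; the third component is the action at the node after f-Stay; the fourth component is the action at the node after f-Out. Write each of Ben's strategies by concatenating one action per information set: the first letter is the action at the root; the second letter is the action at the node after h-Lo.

8

Ada has 16 pure strategies: Hi/Stay/s/p, Hi/Stay/s/t, Hi/Stay/q/p, Hi/Stay/q/t, Hi/Out/s/p, Hi/Out/s/t, Hi/Out/q/p, Hi/Out/q/t, Lo/Stay/s/p, Lo/Stay/s/t, Lo/Stay/q/p, Lo/Stay/q/t, Lo/Out/s/p, Lo/Out/s/t, Lo/Out/q/p, Lo/Out/q/t. Columns: hR, hL, fR, fL.
{Hi/Stay/s/p, Hi/Stay/s/t} → row (0,4) (0,4) (-1,0) (-1,0)
{Hi/Stay/q/p, Hi/Stay/q/t} → row (0,4) (0,4) (3,5) (3,5)
{Hi/Out/s/p, Hi/Out/q/p} → row (0,4) (0,4) (6,2) (6,2)
{Hi/Out/s/t, Hi/Out/q/t} → row (0,4) (0,4) (3,-3) (3,-3)
{Lo/Stay/s/p, Lo/Stay/s/t} → row (-1,-1) (2,2) (-1,0) (-1,0)
{Lo/Stay/q/p, Lo/Stay/q/t} → row (-1,-1) (2,2) (3,5) (3,5)
{Lo/Out/s/p, Lo/Out/q/p} → row (-1,-1) (2,2) (6,2) (6,2)
{Lo/Out/s/t, Lo/Out/q/t} → row (-1,-1) (2,2) (3,-3) (3,-3)
That's 8 distinct rows out of 16 strategies.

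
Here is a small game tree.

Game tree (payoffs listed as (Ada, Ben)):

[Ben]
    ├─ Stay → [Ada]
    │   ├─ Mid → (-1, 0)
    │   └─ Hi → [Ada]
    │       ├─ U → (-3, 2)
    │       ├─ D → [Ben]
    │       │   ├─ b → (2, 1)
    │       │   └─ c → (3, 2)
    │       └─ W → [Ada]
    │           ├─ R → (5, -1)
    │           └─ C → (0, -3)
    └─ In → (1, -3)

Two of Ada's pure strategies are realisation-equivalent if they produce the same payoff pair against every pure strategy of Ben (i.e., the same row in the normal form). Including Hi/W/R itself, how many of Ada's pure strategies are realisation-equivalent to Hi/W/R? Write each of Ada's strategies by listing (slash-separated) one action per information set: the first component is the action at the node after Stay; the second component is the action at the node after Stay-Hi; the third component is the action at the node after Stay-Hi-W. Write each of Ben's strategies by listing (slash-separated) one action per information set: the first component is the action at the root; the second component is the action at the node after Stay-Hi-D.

Row for Hi/W/R (columns Stay/b, Stay/c, In/b, In/c): (5,-1) (5,-1) (1,-3) (1,-3).
Every one of Ada's information sets is on the play path for some reply by Ben when Ada follows Hi/W/R.
Changing the action at any of them therefore changes at least one column, so only Hi/W/R itself gives this row.

1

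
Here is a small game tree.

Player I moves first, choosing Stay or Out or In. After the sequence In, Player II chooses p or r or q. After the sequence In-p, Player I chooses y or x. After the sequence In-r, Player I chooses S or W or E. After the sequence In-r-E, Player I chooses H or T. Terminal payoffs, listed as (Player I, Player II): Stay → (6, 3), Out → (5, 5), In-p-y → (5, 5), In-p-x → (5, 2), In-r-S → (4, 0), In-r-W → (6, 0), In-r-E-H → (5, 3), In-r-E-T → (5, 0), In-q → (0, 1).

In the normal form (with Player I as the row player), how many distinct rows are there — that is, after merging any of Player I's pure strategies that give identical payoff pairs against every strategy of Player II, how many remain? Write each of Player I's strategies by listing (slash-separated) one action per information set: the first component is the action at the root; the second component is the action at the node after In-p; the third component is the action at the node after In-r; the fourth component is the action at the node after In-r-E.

Player I has 36 pure strategies: Stay/y/S/H, Stay/y/S/T, Stay/y/W/H, Stay/y/W/T, Stay/y/E/H, Stay/y/E/T, Stay/x/S/H, Stay/x/S/T, Stay/x/W/H, Stay/x/W/T, Stay/x/E/H, Stay/x/E/T, Out/y/S/H, Out/y/S/T, Out/y/W/H, Out/y/W/T, Out/y/E/H, Out/y/E/T, Out/x/S/H, Out/x/S/T, Out/x/W/H, Out/x/W/T, Out/x/E/H, Out/x/E/T, In/y/S/H, In/y/S/T, In/y/W/H, In/y/W/T, In/y/E/H, In/y/E/T, In/x/S/H, In/x/S/T, In/x/W/H, In/x/W/T, In/x/E/H, In/x/E/T. Columns: p, r, q.
{Stay/y/S/H, Stay/y/S/T, Stay/y/W/H, Stay/y/W/T, Stay/y/E/H, Stay/y/E/T, Stay/x/S/H, Stay/x/S/T, Stay/x/W/H, Stay/x/W/T, Stay/x/E/H, Stay/x/E/T} → row (6,3) (6,3) (6,3)
{Out/y/S/H, Out/y/S/T, Out/y/W/H, Out/y/W/T, Out/y/E/H, Out/y/E/T, Out/x/S/H, Out/x/S/T, Out/x/W/H, Out/x/W/T, Out/x/E/H, Out/x/E/T} → row (5,5) (5,5) (5,5)
{In/y/S/H, In/y/S/T} → row (5,5) (4,0) (0,1)
{In/y/W/H, In/y/W/T} → row (5,5) (6,0) (0,1)
{In/y/E/H} → row (5,5) (5,3) (0,1)
{In/y/E/T} → row (5,5) (5,0) (0,1)
{In/x/S/H, In/x/S/T} → row (5,2) (4,0) (0,1)
{In/x/W/H, In/x/W/T} → row (5,2) (6,0) (0,1)
{In/x/E/H} → row (5,2) (5,3) (0,1)
{In/x/E/T} → row (5,2) (5,0) (0,1)
That's 10 distinct rows out of 36 strategies.

10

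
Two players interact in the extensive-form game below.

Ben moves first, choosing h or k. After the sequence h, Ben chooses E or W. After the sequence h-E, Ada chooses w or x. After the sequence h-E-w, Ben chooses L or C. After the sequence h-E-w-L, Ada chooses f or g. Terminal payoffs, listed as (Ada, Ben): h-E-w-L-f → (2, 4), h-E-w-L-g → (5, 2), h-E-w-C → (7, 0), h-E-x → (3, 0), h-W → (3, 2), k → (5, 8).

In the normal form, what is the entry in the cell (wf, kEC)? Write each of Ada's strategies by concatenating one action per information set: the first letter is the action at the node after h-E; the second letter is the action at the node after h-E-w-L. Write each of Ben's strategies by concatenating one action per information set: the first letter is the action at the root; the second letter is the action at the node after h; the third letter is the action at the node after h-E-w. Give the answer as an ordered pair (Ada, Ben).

(5, 8)

Trace the play path from the root:
  Ben plays k
→ terminal payoff (5, 8).
(Ada's choice at the node after h-E is never reached on this path, so it doesn't affect the outcome.)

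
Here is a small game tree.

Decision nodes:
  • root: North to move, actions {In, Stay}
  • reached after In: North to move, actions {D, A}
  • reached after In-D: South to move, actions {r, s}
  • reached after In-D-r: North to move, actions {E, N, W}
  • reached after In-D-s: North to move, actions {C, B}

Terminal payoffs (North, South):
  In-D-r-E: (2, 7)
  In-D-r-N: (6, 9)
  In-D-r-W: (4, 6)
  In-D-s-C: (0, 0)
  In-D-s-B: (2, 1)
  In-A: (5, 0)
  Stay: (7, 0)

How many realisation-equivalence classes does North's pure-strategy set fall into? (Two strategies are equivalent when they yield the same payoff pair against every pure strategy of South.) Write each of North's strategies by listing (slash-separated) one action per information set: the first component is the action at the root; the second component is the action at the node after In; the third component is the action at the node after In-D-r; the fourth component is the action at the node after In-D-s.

8

North has 24 pure strategies: In/D/E/C, In/D/E/B, In/D/N/C, In/D/N/B, In/D/W/C, In/D/W/B, In/A/E/C, In/A/E/B, In/A/N/C, In/A/N/B, In/A/W/C, In/A/W/B, Stay/D/E/C, Stay/D/E/B, Stay/D/N/C, Stay/D/N/B, Stay/D/W/C, Stay/D/W/B, Stay/A/E/C, Stay/A/E/B, Stay/A/N/C, Stay/A/N/B, Stay/A/W/C, Stay/A/W/B. Columns: r, s.
{In/D/E/C} → row (2,7) (0,0)
{In/D/E/B} → row (2,7) (2,1)
{In/D/N/C} → row (6,9) (0,0)
{In/D/N/B} → row (6,9) (2,1)
{In/D/W/C} → row (4,6) (0,0)
{In/D/W/B} → row (4,6) (2,1)
{In/A/E/C, In/A/E/B, In/A/N/C, In/A/N/B, In/A/W/C, In/A/W/B} → row (5,0) (5,0)
{Stay/D/E/C, Stay/D/E/B, Stay/D/N/C, Stay/D/N/B, Stay/D/W/C, Stay/D/W/B, Stay/A/E/C, Stay/A/E/B, Stay/A/N/C, Stay/A/N/B, Stay/A/W/C, Stay/A/W/B} → row (7,0) (7,0)
That's 8 distinct rows out of 24 strategies.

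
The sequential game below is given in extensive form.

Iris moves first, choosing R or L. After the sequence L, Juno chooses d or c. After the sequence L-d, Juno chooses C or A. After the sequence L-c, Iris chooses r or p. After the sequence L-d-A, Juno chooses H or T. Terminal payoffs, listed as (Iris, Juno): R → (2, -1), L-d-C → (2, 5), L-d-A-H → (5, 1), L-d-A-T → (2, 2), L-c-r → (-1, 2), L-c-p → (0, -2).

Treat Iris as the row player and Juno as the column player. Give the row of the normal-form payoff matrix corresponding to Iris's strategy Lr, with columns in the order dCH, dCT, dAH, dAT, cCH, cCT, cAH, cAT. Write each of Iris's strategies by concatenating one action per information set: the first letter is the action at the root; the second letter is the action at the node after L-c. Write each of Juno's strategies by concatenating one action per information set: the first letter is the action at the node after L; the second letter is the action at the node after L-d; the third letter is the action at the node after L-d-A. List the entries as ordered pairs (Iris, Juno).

vs dCH: Iris plays L → Juno plays d at [L] → Juno plays C at [L-d] → (2, 5)
vs dCT: Iris plays L → Juno plays d at [L] → Juno plays C at [L-d] → (2, 5)
vs dAH: Iris plays L → Juno plays d at [L] → Juno plays A at [L-d] → Juno plays H at [L-d-A] → (5, 1)
vs dAT: Iris plays L → Juno plays d at [L] → Juno plays A at [L-d] → Juno plays T at [L-d-A] → (2, 2)
vs cCH: Iris plays L → Juno plays c at [L] → Iris plays r at [L-c] → (-1, 2)
vs cCT: Iris plays L → Juno plays c at [L] → Iris plays r at [L-c] → (-1, 2)
vs cAH: Iris plays L → Juno plays c at [L] → Iris plays r at [L-c] → (-1, 2)
vs cAT: Iris plays L → Juno plays c at [L] → Iris plays r at [L-c] → (-1, 2)

(2,5) (2,5) (5,1) (2,2) (-1,2) (-1,2) (-1,2) (-1,2)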